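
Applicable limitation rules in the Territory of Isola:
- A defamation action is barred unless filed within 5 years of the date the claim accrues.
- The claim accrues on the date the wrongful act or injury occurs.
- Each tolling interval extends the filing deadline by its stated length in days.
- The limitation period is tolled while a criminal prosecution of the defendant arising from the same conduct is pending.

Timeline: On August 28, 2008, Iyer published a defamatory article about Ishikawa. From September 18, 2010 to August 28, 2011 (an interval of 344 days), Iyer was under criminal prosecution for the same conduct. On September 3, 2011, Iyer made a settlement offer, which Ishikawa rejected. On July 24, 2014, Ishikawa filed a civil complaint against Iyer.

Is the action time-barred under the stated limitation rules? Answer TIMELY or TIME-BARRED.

TIMELY

The claim accrued on August 28, 2008, the date of the act.
Adding the 5 years base period to August 28, 2008 gives a deadline of August 28, 2013, before any tolling.
The pending criminal prosecution from September 18, 2010 to August 28, 2011 tolled the period for 344 days, extending the deadline to August 7, 2014.
Nothing else in the chronology tolls or restarts the period.
The July 24, 2014 filing precedes the August 7, 2014 deadline; the claim is timely.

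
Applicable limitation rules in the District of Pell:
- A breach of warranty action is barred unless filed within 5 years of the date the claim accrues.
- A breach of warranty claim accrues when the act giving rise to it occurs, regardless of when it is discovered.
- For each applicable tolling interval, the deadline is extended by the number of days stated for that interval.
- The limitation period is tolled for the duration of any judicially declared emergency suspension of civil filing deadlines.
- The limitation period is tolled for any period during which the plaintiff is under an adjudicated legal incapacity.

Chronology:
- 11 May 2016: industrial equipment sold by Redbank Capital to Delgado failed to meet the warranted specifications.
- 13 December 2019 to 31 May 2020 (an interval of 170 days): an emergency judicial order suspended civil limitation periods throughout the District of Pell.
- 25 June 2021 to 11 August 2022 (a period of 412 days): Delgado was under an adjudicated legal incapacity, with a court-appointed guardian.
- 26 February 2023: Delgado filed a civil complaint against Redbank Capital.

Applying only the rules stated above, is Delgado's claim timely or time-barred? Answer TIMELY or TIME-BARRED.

The claim accrued on 11 May 2016, the date of the act.
5 years from 11 May 2016 is 11 May 2021.
Because the emergency suspension of filing deadlines ran from 13 December 2019 to 31 May 2020, the deadline is extended by 170 days to 28 October 2021.
Because the plaintiff's legal incapacity ran from 25 June 2021 to 11 August 2022, the deadline is extended by 412 days to 14 December 2022.
Delgado filed on 26 February 2023, after the 14 December 2022 deadline, so the action is time-barred.

TIME-BARRED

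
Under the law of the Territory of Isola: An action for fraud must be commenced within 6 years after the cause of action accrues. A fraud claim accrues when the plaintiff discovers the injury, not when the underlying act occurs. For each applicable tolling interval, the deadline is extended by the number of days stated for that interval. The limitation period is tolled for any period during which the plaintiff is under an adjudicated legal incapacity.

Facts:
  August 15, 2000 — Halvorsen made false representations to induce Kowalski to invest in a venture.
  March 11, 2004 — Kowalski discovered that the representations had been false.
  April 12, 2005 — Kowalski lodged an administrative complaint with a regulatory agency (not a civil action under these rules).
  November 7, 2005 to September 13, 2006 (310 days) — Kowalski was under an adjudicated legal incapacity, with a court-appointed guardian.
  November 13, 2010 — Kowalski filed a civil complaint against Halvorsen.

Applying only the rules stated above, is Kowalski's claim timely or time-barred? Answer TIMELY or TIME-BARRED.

Under the discovery rule, the claim accrued on March 11, 2004, when Kowalski discovered the injury — not on the August 15, 2000 date of the underlying act.
The untolled deadline — 6 years after March 11, 2004 — is March 11, 2010.
The period was tolled for 310 days by the plaintiff's legal incapacity (November 7, 2005 to September 13, 2006), pushing the deadline to January 15, 2011.
The other events in the timeline have no effect on the limitation period under the stated rules.
Kowalski filed on November 13, 2010, before the January 15, 2011 deadline, so the action is timely.

TIMELY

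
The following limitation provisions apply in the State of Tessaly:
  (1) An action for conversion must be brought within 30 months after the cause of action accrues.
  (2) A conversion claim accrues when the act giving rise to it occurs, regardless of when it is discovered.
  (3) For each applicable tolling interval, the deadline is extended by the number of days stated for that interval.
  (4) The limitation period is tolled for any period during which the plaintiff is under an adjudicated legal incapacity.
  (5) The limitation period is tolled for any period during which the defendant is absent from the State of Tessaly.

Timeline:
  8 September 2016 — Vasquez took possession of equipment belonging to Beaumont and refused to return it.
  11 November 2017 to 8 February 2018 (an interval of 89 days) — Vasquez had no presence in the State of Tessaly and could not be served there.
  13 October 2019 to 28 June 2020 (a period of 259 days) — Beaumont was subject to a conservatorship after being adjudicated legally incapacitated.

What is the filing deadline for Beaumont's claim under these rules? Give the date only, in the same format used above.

The claim accrued on 8 September 2016, when the wrongful act occurred.
30 months from 8 September 2016 is 8 March 2019.
The defendant's absence from the jurisdiction from 11 November 2017 to 8 February 2018 tolled the period for 89 days, extending the deadline to 5 June 2019.
The plaintiff's legal incapacity starting 13 October 2019 came too late — the period had run on 5 June 2019 — and so does not extend the deadline.

5 June 2019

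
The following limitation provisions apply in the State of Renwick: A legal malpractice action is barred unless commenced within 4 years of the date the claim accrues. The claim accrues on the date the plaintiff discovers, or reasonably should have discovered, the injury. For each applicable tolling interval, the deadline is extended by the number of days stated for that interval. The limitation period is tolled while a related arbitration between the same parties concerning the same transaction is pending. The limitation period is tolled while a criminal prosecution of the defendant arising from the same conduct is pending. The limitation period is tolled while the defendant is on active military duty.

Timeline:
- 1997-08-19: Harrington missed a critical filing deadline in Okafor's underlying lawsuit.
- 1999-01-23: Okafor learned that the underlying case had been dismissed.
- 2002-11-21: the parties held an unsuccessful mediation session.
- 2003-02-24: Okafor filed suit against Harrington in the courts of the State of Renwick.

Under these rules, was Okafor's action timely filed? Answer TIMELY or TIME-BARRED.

Accrual is tied to discovery, so the period began on 1999-01-23 rather than on 1997-08-19 when the act occurred.
The untolled deadline — 4 years after 1999-01-23 — is 2003-01-23.
The other events in the timeline have no effect on the limitation period under the stated rules.
Okafor filed on 2003-02-24, after the 2003-01-23 deadline, so the action is time-barred.

TIME-BARRED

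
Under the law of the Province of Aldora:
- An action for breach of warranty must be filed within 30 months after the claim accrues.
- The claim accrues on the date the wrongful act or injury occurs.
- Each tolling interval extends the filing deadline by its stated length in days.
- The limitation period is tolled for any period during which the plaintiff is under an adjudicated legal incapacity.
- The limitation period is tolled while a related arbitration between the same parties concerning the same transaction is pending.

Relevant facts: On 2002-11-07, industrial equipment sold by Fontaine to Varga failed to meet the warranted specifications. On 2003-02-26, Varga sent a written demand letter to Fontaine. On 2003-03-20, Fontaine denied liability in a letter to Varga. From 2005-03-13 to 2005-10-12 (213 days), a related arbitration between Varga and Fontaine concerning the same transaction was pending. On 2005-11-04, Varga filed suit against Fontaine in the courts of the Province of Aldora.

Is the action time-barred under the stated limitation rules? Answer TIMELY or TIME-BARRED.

The claim accrued on 2002-11-07, when the wrongful act occurred.
Adding the 30 months base period to 2002-11-07 gives a deadline of 2005-05-07, before any tolling.
The pending related arbitration from 2005-03-13 to 2005-10-12 tolled the period for 213 days, extending the deadline to 2005-12-06.
None of the other events listed affects the running of the period under the stated rules.
The 2005-11-04 filing precedes the 2005-12-06 deadline; the claim is timely.

TIMELY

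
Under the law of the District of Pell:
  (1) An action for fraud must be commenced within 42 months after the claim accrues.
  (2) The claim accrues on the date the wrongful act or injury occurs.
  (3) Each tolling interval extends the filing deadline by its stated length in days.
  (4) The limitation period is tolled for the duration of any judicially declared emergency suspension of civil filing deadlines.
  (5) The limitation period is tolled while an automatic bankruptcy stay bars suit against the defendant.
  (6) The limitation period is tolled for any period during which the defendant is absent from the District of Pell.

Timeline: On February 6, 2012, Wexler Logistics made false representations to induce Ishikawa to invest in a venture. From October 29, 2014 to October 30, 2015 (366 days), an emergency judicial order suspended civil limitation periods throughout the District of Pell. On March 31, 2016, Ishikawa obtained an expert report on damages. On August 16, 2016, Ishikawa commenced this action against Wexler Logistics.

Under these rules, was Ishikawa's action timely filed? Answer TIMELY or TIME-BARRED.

TIME-BARRED

The claim accrued on February 6, 2012, the date of the act.
Adding the 42 months base period to February 6, 2012 gives a deadline of August 6, 2015, before any tolling.
The emergency suspension of filing deadlines from October 29, 2014 to October 30, 2015 tolled the period for 366 days, extending the deadline to August 6, 2016.
None of the other events listed affects the running of the period under the stated rules.
The August 16, 2016 filing falls after the August 6, 2016 deadline; the claim is time-barred.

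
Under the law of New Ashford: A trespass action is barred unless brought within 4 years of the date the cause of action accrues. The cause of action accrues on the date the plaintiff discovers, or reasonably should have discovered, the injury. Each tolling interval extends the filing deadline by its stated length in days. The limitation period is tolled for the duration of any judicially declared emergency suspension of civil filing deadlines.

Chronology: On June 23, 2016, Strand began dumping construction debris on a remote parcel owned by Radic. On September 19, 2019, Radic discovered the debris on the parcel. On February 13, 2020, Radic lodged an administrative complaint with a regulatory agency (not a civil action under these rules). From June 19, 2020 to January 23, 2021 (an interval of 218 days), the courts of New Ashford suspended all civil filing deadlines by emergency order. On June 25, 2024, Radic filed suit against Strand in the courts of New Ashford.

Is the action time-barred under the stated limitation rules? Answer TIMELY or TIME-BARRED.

Accrual is tied to discovery, so the period began on September 19, 2019 rather than on June 23, 2016 when the act occurred.
The untolled deadline — 4 years after September 19, 2019 — is September 19, 2023.
Because the emergency suspension of filing deadlines ran from June 19, 2020 to January 23, 2021, the deadline is extended by 218 days to April 24, 2024.
Nothing else in the chronology tolls or restarts the period.
Filing on June 25, 2024 missed the April 24, 2024 deadline — the action is time-barred.

TIME-BARRED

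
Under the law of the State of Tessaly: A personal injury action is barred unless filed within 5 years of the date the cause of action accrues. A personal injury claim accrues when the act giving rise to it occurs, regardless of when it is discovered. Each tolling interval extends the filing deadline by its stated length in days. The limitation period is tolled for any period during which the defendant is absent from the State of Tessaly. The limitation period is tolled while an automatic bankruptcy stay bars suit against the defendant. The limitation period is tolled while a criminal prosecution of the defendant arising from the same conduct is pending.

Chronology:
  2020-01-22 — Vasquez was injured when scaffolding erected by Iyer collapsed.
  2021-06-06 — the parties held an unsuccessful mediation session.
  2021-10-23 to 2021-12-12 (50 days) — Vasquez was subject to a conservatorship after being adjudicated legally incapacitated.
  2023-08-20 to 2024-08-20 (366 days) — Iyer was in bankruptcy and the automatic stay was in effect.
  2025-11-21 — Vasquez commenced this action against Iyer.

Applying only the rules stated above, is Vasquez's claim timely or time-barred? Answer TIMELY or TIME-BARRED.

TIMELY

The limitation period began to run on 2020-01-22.
5 years from 2020-01-22 is 2025-01-22.
The period was tolled for 366 days by the automatic bankruptcy stay (2023-08-20 to 2024-08-20), pushing the deadline to 2026-01-23.
Although the plaintiff's incapacity ran from 2021-10-23 to 2021-12-12, the stated rules do not make that a tolling event, so it is disregarded.
The other events in the timeline have no effect on the limitation period under the stated rules.
The 2025-11-21 filing precedes the 2026-01-23 deadline; the claim is timely.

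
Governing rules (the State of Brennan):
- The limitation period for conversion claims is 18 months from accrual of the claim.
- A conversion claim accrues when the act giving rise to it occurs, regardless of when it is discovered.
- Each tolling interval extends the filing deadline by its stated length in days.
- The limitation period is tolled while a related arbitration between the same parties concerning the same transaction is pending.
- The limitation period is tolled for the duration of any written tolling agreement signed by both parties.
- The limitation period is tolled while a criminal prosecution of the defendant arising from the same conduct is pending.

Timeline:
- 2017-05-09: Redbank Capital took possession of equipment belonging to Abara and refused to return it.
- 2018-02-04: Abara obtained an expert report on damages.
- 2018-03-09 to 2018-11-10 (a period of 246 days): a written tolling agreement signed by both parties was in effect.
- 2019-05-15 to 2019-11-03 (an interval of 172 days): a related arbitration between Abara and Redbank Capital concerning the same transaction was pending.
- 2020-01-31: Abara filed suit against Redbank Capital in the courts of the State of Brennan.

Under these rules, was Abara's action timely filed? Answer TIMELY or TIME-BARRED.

The claim accrued on 2017-05-09, when the wrongful act occurred.
The untolled deadline — 18 months after 2017-05-09 — is 2018-11-09.
Because the written tolling agreement ran from 2018-03-09 to 2018-11-10, the deadline is extended by 246 days to 2019-07-13.
The period was tolled for 172 days by the pending related arbitration (2019-05-15 to 2019-11-03), pushing the deadline to 2020-01-01.
Nothing else in the chronology tolls or restarts the period.
Filing on 2020-01-31 missed the 2020-01-01 deadline — the action is time-barred.

TIME-BARRED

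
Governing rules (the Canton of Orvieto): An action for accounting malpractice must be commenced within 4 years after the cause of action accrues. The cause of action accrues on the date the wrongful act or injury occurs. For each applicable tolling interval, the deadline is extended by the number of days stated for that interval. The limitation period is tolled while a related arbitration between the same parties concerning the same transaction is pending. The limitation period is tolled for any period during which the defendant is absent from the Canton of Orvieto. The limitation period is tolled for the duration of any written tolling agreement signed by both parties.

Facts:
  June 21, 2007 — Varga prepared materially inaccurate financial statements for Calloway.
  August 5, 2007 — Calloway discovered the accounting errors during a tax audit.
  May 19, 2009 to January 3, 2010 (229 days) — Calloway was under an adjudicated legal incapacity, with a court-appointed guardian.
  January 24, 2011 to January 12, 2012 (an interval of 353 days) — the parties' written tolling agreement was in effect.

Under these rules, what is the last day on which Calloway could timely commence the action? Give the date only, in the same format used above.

Because the rule ties accrual to occurrence, the claim accrued on June 21, 2007, not on the August 5, 2007 discovery date.
4 years from June 21, 2007 is June 21, 2011.
Because the written tolling agreement ran from January 24, 2011 to January 12, 2012, the deadline is extended by 353 days to June 8, 2012.
No stated provision tolls the period for the plaintiff's incapacity, so the interval from May 19, 2009 to January 3, 2010 has no effect on the deadline.

June 8, 2012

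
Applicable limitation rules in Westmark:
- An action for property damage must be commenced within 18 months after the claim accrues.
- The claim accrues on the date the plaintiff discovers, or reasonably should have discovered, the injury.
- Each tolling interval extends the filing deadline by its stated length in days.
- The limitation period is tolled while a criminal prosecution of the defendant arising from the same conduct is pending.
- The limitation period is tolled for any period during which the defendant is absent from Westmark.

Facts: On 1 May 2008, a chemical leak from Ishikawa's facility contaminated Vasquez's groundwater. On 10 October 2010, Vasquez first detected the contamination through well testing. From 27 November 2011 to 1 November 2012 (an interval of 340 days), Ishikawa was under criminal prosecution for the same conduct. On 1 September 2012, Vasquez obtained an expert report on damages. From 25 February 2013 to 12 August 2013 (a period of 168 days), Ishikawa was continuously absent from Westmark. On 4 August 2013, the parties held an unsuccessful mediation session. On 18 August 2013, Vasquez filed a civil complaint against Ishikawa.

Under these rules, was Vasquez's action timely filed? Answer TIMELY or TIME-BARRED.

TIMELY

The claim did not accrue until Vasquez discovered the injury on 10 October 2010; the 1 May 2008 act date does not start the clock under the stated rule.
Adding the 18 months base period to 10 October 2010 gives a deadline of 10 April 2012, before any tolling.
Because the pending criminal prosecution ran from 27 November 2011 to 1 November 2012, the deadline is extended by 340 days to 16 March 2013.
The defendant's absence from the jurisdiction from 25 February 2013 to 12 August 2013 tolled the period for 168 days, extending the deadline to 31 August 2013.
The other events in the timeline have no effect on the limitation period under the stated rules.
Vasquez filed on 18 August 2013, before the 31 August 2013 deadline, so the action is timely.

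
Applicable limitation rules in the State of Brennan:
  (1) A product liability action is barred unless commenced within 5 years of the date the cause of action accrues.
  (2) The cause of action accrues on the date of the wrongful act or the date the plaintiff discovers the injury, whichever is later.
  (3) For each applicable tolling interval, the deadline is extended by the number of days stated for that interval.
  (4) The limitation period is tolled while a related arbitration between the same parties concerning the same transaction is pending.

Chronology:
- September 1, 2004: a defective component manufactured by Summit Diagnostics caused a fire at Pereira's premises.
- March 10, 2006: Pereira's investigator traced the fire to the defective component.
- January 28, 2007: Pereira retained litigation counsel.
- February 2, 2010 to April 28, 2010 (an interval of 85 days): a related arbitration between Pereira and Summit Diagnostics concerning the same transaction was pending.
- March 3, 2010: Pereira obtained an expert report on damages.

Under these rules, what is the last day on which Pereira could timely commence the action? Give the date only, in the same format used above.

June 3, 2011

Taking the later of the act (September 1, 2004) and discovery (March 10, 2006), the claim accrued on March 10, 2006.
The untolled deadline — 5 years after March 10, 2006 — is March 10, 2011.
Because the pending related arbitration ran from February 2, 2010 to April 28, 2010, the deadline is extended by 85 days to June 3, 2011.
Nothing else in the chronology tolls or restarts the period.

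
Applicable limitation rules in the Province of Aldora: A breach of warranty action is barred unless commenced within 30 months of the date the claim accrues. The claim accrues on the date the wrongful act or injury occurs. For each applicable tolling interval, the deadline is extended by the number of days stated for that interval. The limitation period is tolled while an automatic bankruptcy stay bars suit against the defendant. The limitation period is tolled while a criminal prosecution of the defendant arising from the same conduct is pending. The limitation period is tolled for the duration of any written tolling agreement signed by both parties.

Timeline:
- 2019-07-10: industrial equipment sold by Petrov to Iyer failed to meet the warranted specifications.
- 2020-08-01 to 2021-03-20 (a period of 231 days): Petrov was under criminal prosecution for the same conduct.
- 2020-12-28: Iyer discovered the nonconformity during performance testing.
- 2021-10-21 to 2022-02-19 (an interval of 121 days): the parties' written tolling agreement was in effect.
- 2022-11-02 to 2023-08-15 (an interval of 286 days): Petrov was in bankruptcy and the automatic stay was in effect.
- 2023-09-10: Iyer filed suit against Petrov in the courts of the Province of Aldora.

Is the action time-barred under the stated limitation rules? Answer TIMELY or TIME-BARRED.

Because the rule ties accrual to occurrence, the claim accrued on 2019-07-10, not on the 2020-12-28 discovery date.
30 months from 2019-07-10 is 2022-01-10.
The period was tolled for 231 days by the pending criminal prosecution (2020-08-01 to 2021-03-20), pushing the deadline to 2022-08-29.
Because the written tolling agreement ran from 2021-10-21 to 2022-02-19, the deadline is extended by 121 days to 2022-12-28.
The automatic bankruptcy stay from 2022-11-02 to 2023-08-15 tolled the period for 286 days, extending the deadline to 2023-10-10.
Filing on 2023-09-10 beat the 2023-10-10 deadline — the action is timely.

TIMELY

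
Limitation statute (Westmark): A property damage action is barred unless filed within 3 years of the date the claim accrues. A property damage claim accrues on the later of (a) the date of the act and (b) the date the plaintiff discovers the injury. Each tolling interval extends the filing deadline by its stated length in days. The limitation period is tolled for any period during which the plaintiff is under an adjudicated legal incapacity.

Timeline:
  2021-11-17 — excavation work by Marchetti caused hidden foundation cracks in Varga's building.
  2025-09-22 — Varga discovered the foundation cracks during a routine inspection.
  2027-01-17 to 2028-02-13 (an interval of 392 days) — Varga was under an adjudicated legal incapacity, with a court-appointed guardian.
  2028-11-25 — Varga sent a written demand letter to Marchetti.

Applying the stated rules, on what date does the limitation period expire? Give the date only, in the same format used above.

2029-10-19

Taking the later of the act (2021-11-17) and discovery (2025-09-22), the claim accrued on 2025-09-22.
Adding the 3 years base period to 2025-09-22 gives a deadline of 2028-09-22, before any tolling.
Because the plaintiff's legal incapacity ran from 2027-01-17 to 2028-02-13, the deadline is extended by 392 days to 2029-10-19.
Nothing else in the chronology tolls or restarts the period.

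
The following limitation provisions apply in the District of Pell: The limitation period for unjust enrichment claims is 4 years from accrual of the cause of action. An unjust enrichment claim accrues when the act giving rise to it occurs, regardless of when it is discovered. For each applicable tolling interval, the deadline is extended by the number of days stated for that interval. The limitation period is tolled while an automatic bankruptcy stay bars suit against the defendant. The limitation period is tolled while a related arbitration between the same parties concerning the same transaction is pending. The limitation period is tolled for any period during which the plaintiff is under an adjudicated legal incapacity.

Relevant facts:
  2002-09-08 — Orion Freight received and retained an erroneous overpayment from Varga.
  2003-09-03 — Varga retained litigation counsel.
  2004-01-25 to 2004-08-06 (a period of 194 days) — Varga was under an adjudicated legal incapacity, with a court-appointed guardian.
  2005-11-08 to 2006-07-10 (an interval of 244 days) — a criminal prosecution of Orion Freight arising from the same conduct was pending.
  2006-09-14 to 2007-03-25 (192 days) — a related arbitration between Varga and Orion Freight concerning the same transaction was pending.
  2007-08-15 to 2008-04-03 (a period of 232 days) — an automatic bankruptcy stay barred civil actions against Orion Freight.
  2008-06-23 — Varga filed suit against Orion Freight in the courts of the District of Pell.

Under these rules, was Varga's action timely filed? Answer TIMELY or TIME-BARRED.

TIME-BARRED

The cause of action accrued on 2002-09-08, the date of the act.
Adding the 4 years base period to 2002-09-08 gives a deadline of 2006-09-08, before any tolling.
The plaintiff's legal incapacity from 2004-01-25 to 2004-08-06 tolled the period for 194 days, extending the deadline to 2007-03-21.
Because the pending related arbitration ran from 2006-09-14 to 2007-03-25, the deadline is extended by 192 days to 2007-09-29.
The automatic bankruptcy stay from 2007-08-15 to 2008-04-03 tolled the period for 232 days, extending the deadline to 2008-05-18.
The pending criminal prosecution from 2005-11-08 to 2006-07-10 does not toll the period, because no stated rule makes a criminal prosecution a tolling event.
Nothing else in the chronology tolls or restarts the period.
The 2008-06-23 filing falls after the 2008-05-18 deadline; the claim is time-barred.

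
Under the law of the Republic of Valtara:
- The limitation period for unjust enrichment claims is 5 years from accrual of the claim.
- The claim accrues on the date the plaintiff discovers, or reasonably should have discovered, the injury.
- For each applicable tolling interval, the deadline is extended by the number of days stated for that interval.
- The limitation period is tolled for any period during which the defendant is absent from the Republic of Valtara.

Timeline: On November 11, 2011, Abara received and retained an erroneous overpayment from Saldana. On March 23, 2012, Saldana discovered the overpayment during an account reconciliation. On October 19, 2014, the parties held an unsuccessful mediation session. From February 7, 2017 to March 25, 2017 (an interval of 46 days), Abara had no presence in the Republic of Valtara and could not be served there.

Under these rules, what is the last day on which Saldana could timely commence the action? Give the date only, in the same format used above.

The claim did not accrue until Saldana discovered the injury on March 23, 2012; the November 11, 2011 act date does not start the clock under the stated rule.
The untolled deadline — 5 years after March 23, 2012 — is March 23, 2017.
The defendant's absence from the jurisdiction from February 7, 2017 to March 25, 2017 tolled the period for 46 days, extending the deadline to May 8, 2017.
None of the other events listed affects the running of the period under the stated rules.

May 8, 2017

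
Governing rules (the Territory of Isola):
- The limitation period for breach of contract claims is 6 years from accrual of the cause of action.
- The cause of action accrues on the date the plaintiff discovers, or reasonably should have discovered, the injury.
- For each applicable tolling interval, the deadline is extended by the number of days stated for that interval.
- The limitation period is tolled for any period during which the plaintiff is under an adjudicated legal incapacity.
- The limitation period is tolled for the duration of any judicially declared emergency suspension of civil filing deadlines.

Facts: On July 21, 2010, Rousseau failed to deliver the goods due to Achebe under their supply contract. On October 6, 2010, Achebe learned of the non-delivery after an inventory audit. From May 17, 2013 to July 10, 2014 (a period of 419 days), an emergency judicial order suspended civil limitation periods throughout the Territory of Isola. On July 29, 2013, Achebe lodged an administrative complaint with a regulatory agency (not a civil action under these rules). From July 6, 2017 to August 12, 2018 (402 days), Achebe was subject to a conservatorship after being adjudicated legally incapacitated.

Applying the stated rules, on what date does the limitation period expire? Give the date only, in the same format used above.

January 5, 2019

Under the discovery rule, the claim accrued on October 6, 2010, when Achebe discovered the injury — not on the July 21, 2010 date of the underlying act.
6 years from October 6, 2010 is October 6, 2016.
The emergency suspension of filing deadlines from May 17, 2013 to July 10, 2014 tolled the period for 419 days, extending the deadline to November 29, 2017.
The plaintiff's legal incapacity from July 6, 2017 to August 12, 2018 tolled the period for 402 days, extending the deadline to January 5, 2019.
The other events in the timeline have no effect on the limitation period under the stated rules.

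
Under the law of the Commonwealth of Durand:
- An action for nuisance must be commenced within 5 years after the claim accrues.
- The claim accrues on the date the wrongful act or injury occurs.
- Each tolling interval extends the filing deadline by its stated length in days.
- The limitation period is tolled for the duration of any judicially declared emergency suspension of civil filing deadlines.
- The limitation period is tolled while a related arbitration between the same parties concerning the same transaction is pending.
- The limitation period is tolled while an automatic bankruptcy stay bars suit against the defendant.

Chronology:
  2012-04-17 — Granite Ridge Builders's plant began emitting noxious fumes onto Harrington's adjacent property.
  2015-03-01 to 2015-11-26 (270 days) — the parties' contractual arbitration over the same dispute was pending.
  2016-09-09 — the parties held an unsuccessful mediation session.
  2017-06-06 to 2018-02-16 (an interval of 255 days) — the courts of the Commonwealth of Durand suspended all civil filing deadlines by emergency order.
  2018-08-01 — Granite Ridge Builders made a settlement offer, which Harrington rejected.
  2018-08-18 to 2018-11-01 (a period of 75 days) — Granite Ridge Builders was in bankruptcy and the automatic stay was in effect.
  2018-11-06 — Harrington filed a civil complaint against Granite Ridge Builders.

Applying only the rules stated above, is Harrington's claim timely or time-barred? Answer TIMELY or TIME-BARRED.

TIMELY

The limitation period began to run on 2012-04-17.
Adding the 5 years base period to 2012-04-17 gives a deadline of 2017-04-17, before any tolling.
Because the pending related arbitration ran from 2015-03-01 to 2015-11-26, the deadline is extended by 270 days to 2018-01-12.
The period was tolled for 255 days by the emergency suspension of filing deadlines (2017-06-06 to 2018-02-16), pushing the deadline to 2018-09-24.
The period was tolled for 75 days by the automatic bankruptcy stay (2018-08-18 to 2018-11-01), pushing the deadline to 2018-12-08.
The other events in the timeline have no effect on the limitation period under the stated rules.
Filing on 2018-11-06 beat the 2018-12-08 deadline — the action is timely.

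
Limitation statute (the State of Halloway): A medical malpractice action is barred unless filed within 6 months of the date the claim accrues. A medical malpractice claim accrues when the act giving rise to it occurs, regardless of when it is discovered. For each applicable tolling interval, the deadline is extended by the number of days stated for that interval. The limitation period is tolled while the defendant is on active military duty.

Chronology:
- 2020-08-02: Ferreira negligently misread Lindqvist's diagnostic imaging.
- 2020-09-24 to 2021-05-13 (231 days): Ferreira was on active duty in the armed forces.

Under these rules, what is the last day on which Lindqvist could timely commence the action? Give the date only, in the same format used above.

2021-09-21

The claim accrued on 2020-08-02, the date of the act.
Adding the 6 months base period to 2020-08-02 gives a deadline of 2021-02-02, before any tolling.
The period was tolled for 231 days by the defendant's active military service (2020-09-24 to 2021-05-13), pushing the deadline to 2021-09-21.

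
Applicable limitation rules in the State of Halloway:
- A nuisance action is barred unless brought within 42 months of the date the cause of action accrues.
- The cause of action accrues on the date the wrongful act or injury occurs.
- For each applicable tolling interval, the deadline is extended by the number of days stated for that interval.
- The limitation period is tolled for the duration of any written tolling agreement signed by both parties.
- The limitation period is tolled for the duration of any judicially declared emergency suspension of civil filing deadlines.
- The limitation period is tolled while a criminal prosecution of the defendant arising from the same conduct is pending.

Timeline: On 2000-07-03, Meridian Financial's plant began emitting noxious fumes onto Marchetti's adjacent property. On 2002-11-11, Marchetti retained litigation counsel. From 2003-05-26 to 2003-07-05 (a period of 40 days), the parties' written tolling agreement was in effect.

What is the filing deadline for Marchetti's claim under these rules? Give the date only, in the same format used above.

2004-02-12

The claim accrued on 2000-07-03, when the wrongful act occurred.
Adding the 42 months base period to 2000-07-03 gives a deadline of 2004-01-03, before any tolling.
The written tolling agreement from 2003-05-26 to 2003-07-05 tolled the period for 40 days, extending the deadline to 2004-02-12.
None of the other events listed affects the running of the period under the stated rules.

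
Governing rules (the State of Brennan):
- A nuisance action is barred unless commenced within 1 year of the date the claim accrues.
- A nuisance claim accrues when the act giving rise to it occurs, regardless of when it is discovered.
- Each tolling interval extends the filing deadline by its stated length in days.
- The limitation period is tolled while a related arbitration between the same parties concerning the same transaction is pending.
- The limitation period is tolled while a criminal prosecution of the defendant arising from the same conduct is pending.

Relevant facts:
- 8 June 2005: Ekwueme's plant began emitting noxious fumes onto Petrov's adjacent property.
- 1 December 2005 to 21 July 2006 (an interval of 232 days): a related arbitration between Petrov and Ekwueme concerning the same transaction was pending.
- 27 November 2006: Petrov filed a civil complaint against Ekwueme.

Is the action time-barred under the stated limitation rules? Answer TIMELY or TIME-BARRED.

The claim accrued on 8 June 2005, when the wrongful act occurred.
Adding the 1 year base period to 8 June 2005 gives a deadline of 8 June 2006, before any tolling.
Because the pending related arbitration ran from 1 December 2005 to 21 July 2006, the deadline is extended by 232 days to 26 January 2007.
Filing on 27 November 2006 beat the 26 January 2007 deadline — the action is timely.

TIMELY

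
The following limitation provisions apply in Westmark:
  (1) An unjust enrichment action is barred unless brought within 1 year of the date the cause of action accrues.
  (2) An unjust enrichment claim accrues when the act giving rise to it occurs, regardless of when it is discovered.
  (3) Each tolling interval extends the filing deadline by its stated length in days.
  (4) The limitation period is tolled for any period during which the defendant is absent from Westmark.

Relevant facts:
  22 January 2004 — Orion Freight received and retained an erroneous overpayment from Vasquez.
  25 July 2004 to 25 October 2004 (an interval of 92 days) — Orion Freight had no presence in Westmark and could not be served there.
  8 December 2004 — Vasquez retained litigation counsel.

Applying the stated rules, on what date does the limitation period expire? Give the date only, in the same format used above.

The claim accrued on 22 January 2004, when the wrongful act occurred.
The untolled deadline — 1 year after 22 January 2004 — is 22 January 2005.
The defendant's absence from the jurisdiction from 25 July 2004 to 25 October 2004 tolled the period for 92 days, extending the deadline to 24 April 2005.
The other events in the timeline have no effect on the limitation period under the stated rules.

24 April 2005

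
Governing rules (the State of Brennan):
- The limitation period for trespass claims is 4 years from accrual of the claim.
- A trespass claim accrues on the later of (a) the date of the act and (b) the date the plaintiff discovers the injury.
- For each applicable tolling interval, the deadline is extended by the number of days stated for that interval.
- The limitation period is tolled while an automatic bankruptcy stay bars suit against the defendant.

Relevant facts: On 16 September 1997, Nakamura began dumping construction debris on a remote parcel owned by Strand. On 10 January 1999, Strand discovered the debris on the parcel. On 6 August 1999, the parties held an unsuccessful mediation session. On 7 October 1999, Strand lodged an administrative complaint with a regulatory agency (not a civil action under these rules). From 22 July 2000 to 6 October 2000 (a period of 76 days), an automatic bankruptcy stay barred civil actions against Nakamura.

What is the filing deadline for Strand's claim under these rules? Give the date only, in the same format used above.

Because discovery on 10 January 1999 post-dates the 16 September 1997 act, accrual under the later-of rule falls on 10 January 1999.
Adding the 4 years base period to 10 January 1999 gives a deadline of 10 January 2003, before any tolling.
The automatic bankruptcy stay from 22 July 2000 to 6 October 2000 tolled the period for 76 days, extending the deadline to 27 March 2003.
Nothing else in the chronology tolls or restarts the period.

27 March 2003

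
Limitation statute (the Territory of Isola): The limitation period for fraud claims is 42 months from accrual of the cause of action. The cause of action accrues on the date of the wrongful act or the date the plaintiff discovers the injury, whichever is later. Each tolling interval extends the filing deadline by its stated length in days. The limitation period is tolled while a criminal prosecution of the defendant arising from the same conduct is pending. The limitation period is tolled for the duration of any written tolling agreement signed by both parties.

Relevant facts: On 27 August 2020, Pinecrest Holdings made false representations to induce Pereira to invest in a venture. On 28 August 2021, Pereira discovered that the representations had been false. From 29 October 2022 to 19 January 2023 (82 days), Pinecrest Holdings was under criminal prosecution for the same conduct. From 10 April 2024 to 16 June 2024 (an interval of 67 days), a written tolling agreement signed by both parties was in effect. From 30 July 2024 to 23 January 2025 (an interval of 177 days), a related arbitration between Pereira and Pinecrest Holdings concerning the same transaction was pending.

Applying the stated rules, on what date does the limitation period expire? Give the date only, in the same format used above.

27 July 2025

Taking the later of the act (27 August 2020) and discovery (28 August 2021), the claim accrued on 28 August 2021.
42 months from 28 August 2021 is 28 February 2025.
The pending criminal prosecution from 29 October 2022 to 19 January 2023 tolled the period for 82 days, extending the deadline to 21 May 2025.
The written tolling agreement from 10 April 2024 to 16 June 2024 tolled the period for 67 days, extending the deadline to 27 July 2025.
The pending related arbitration from 30 July 2024 to 23 January 2025 does not toll the period, because no stated rule makes a pending arbitration a tolling event.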